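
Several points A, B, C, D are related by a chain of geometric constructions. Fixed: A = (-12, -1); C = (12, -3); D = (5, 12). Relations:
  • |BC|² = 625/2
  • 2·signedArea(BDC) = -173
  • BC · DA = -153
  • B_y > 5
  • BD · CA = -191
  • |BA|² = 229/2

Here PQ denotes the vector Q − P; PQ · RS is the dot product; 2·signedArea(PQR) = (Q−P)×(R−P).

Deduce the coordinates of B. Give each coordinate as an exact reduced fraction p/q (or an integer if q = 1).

1. B_x = -7/2  [BD · CA = -191 ∩ BC · DA = -153]
2. B_y = 11/2  [BD · CA = -191 ∩ BC · DA = -153]
   → B = (-7/2, 11/2)

B = (-7/2, 11/2)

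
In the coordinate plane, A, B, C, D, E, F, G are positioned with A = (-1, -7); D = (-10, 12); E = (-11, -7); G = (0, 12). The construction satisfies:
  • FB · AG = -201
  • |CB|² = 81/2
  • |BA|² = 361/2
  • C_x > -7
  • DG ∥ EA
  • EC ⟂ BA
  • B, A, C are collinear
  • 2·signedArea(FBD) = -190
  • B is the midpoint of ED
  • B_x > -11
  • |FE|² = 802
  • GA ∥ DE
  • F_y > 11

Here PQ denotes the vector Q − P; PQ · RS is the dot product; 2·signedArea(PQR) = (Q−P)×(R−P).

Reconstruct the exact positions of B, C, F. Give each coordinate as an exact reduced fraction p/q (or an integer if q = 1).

B = (-21/2, 5/2)
C = (-6, -2)
F = (10, 12)

1. B_x = -21/2  [B is the midpoint of ED]
2. B_y = 5/2  [B is the midpoint of ED]
   → B = (-21/2, 5/2)
3. C_x = -6  [B, A, C are collinear ∩ EC ⟂ BA]
4. C_y = -2  [B, A, C are collinear ∩ EC ⟂ BA]
   → C = (-6, -2)
5. F_x = 10  [FB · AG = -201 ∩ 2·signedArea(FBD) = -190]
6. F_y = 12  [FB · AG = -201 ∩ 2·signedArea(FBD) = -190]
   → F = (10, 12)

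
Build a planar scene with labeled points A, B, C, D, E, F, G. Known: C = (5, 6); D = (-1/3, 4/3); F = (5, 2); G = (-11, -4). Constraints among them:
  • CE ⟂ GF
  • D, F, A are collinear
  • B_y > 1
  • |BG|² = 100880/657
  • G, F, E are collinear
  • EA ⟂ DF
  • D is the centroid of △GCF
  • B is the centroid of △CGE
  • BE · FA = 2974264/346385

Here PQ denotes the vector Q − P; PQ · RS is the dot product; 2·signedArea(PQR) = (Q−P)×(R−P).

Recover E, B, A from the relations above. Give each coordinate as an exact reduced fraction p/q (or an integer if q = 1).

A = (30157/4745, 10294/4745)
B = (23/219, 328/219)
E = (461/73, 182/73)

1. E_x = 461/73  [G, F, E are collinear ∩ CE ⟂ GF]
2. E_y = 182/73  [G, F, E are collinear ∩ CE ⟂ GF]
   → E = (461/73, 182/73)
3. B_x = 23/219  [B is the centroid of △CGE]
4. B_y = 328/219  [B is the centroid of △CGE]
   → B = (23/219, 328/219)
5. A_x = 30157/4745  [D, F, A are collinear ∩ EA ⟂ DF]
6. A_y = 10294/4745  [D, F, A are collinear ∩ EA ⟂ DF]
   → A = (30157/4745, 10294/4745)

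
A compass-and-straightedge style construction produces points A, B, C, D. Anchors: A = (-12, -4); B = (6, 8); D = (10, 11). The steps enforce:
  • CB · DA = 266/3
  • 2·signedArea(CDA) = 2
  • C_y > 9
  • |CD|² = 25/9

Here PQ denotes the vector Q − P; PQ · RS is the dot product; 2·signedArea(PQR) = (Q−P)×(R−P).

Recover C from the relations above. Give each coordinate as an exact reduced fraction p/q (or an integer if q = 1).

C = (26/3, 10)

1. C_x = 26/3  [2·signedArea(CDA) = 2 ∩ CB · DA = 266/3]
2. C_y = 10  [2·signedArea(CDA) = 2 ∩ CB · DA = 266/3]
   → C = (26/3, 10)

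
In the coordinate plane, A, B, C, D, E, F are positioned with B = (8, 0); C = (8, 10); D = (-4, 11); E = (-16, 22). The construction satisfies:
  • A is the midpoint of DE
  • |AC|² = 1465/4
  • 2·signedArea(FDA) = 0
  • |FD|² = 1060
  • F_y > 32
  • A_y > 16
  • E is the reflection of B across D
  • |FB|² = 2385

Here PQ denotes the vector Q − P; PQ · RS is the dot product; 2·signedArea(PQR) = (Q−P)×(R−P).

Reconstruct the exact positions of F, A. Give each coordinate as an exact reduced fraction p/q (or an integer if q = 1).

A = (-10, 33/2)
F = (-28, 33)

1. A_x = -10  [A is the midpoint of DE]
2. A_y = 33/2  [A is the midpoint of DE]
   → A = (-10, 33/2)
3. F_x = -28  [line -11/2·x + -6·y + 44 = 0 ∩ |FD|² = 1060]
4. F_y = 33  [line -11/2·x + -6·y + 44 = 0 ∩ |FD|² = 1060]
   → F = (-28, 33)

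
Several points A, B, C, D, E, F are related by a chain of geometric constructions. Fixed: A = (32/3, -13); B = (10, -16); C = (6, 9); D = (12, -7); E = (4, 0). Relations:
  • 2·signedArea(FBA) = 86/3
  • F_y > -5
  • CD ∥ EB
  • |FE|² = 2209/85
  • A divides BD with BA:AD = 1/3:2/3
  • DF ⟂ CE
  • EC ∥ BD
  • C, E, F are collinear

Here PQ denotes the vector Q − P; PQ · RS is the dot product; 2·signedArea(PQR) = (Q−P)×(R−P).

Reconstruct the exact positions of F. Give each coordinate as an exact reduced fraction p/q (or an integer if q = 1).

F = (246/85, -423/85)

1. F_x = 246/85  [C, E, F are collinear ∩ DF ⟂ CE]
2. F_y = -423/85  [C, E, F are collinear ∩ DF ⟂ CE]
   → F = (246/85, -423/85)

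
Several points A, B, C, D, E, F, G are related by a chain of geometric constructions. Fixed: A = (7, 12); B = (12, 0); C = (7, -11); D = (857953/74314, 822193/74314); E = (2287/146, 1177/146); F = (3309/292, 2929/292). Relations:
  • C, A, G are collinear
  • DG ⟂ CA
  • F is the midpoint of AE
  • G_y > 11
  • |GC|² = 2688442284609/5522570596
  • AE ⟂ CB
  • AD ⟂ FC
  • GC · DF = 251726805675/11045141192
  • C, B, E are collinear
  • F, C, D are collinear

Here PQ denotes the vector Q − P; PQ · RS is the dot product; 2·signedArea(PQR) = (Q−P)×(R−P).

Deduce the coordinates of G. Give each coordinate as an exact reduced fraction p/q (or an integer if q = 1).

1. G_x = 7  [C, A, G are collinear ∩ DG ⟂ CA]
2. G_y = 822193/74314  [C, A, G are collinear ∩ DG ⟂ CA]
   → G = (7, 822193/74314)

G = (7, 822193/74314)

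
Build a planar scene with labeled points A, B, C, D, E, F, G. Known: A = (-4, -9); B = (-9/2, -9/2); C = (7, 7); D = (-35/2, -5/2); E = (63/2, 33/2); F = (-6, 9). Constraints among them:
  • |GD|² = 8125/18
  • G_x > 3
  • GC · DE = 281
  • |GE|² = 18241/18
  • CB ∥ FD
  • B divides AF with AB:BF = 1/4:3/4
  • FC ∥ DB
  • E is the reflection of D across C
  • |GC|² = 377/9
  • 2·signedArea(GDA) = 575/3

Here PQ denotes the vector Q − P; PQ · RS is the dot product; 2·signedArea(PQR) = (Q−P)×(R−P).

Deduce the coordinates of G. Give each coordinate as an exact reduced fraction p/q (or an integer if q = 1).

G = (10/3, 5/3)

1. G_x = 10/3  [2·signedArea(GDA) = 575/3 ∩ GC · DE = 281]
2. G_y = 5/3  [2·signedArea(GDA) = 575/3 ∩ GC · DE = 281]
   → G = (10/3, 5/3)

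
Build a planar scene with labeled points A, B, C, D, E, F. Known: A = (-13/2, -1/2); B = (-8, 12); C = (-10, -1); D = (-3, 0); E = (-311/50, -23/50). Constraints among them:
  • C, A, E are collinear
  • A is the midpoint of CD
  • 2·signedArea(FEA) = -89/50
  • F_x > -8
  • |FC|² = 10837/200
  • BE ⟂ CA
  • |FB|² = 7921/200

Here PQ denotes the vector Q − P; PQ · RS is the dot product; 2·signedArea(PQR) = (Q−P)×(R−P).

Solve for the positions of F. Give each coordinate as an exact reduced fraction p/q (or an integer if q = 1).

1. F_x = -711/100  [line 1/25·x + -7/25·y + 19/10 = 0 ∩ |FB|² = 7921/200]
2. F_y = 577/100  [line 1/25·x + -7/25·y + 19/10 = 0 ∩ |FB|² = 7921/200]
   → F = (-711/100, 577/100)

F = (-711/100, 577/100)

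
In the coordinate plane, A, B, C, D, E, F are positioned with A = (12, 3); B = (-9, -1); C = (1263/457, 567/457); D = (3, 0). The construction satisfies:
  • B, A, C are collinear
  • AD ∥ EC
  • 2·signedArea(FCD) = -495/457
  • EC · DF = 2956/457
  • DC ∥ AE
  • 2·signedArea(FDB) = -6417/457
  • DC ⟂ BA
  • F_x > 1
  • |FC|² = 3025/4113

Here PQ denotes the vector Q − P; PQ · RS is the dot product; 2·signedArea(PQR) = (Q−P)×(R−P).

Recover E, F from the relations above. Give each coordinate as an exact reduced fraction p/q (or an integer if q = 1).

E = (5376/457, 1938/457)
F = (878/457, 1481/1371)

1. E_x = 5376/457  [AD ∥ EC ∩ DC ∥ AE]
2. E_y = 1938/457  [AD ∥ EC ∩ DC ∥ AE]
   → E = (5376/457, 1938/457)
3. F_x = 878/457  [2·signedArea(FCD) = -495/457 ∩ 2·signedArea(FDB) = -6417/457]
4. F_y = 1481/1371  [2·signedArea(FCD) = -495/457 ∩ 2·signedArea(FDB) = -6417/457]
   → F = (878/457, 1481/1371)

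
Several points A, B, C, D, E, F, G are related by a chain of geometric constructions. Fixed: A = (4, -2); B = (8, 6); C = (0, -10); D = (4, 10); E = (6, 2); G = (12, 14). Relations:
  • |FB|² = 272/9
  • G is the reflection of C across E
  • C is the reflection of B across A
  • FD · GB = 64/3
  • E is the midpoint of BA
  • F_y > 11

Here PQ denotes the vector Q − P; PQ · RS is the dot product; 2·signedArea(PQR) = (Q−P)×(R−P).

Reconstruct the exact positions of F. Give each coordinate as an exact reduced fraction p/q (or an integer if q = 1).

1. F_x = 20/3  [line 4·x + 8·y + -352/3 = 0 ∩ |FB|² = 272/9]
2. F_y = 34/3  [line 4·x + 8·y + -352/3 = 0 ∩ |FB|² = 272/9]
   → F = (20/3, 34/3)

F = (20/3, 34/3)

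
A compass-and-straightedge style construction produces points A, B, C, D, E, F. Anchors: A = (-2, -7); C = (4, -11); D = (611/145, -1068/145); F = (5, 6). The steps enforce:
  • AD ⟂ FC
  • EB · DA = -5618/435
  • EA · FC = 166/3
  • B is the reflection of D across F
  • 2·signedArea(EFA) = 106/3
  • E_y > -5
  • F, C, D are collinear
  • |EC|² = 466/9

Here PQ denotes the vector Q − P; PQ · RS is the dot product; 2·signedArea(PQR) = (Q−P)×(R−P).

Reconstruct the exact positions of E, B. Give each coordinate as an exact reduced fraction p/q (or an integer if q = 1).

1. E_x = 7/3  [2·signedArea(EFA) = 106/3 ∩ EA · FC = 166/3]
2. E_y = -4  [2·signedArea(EFA) = 106/3 ∩ EA · FC = 166/3]
   → E = (7/3, -4)
3. B_x = 839/145  [B is the reflection of D across F]
4. B_y = 2808/145  [B is the reflection of D across F]
   → B = (839/145, 2808/145)

B = (839/145, 2808/145)
E = (7/3, -4)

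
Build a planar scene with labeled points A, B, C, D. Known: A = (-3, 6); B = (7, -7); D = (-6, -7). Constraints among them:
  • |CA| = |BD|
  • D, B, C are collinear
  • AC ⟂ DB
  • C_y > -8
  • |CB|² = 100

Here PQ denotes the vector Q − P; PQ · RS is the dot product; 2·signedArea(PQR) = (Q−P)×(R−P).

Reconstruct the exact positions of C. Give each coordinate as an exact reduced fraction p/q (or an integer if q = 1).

1. C_x = -3  [D, B, C are collinear ∩ AC ⟂ DB]
2. C_y = -7  [D, B, C are collinear ∩ AC ⟂ DB]
   → C = (-3, -7)

C = (-3, -7)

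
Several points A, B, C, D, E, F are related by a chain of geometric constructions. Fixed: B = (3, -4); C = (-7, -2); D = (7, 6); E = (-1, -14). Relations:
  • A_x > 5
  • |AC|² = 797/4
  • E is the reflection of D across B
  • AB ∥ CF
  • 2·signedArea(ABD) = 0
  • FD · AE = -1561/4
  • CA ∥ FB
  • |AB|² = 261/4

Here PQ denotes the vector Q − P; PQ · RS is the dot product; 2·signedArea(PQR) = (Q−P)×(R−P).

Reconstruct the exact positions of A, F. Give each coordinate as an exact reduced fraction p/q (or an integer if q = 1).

1. A_x = 6  [line -10·x + 4·y + 46 = 0 ∩ |AB|² = 261/4]
2. A_y = 7/2  [line -10·x + 4·y + 46 = 0 ∩ |AB|² = 261/4]
   → A = (6, 7/2)
3. F_x = -10  [CA ∥ FB ∩ AB ∥ CF]
4. F_y = -19/2  [CA ∥ FB ∩ AB ∥ CF]
   → F = (-10, -19/2)

A = (6, 7/2)
F = (-10, -19/2)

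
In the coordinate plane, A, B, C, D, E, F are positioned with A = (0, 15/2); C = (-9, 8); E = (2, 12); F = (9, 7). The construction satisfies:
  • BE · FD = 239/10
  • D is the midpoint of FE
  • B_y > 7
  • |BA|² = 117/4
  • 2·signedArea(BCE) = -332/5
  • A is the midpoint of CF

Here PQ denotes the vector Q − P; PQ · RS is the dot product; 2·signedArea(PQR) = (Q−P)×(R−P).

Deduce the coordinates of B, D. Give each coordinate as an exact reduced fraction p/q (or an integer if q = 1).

1. B_x = 27/5  [line -4·x + 11·y + -288/5 = 0 ∩ |BA|² = 117/4]
2. B_y = 36/5  [line -4·x + 11·y + -288/5 = 0 ∩ |BA|² = 117/4]
   → B = (27/5, 36/5)
3. D_x = 11/2  [D is the midpoint of FE]
4. D_y = 19/2  [D is the midpoint of FE]
   → D = (11/2, 19/2)

B = (27/5, 36/5)
D = (11/2, 19/2)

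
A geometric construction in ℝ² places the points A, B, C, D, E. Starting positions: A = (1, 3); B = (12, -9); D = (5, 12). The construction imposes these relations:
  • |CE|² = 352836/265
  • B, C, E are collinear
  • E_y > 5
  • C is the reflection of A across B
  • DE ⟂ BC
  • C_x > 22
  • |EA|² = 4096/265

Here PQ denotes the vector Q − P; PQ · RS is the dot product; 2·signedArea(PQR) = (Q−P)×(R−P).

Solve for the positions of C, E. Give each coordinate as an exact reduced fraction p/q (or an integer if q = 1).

C = (23, -21)
E = (-439/265, 1563/265)

1. C_x = 23  [C is the reflection of A across B]
2. C_y = -21  [C is the reflection of A across B]
   → C = (23, -21)
3. E_x = -439/265  [B, C, E are collinear ∩ DE ⟂ BC]
4. E_y = 1563/265  [B, C, E are collinear ∩ DE ⟂ BC]
   → E = (-439/265, 1563/265)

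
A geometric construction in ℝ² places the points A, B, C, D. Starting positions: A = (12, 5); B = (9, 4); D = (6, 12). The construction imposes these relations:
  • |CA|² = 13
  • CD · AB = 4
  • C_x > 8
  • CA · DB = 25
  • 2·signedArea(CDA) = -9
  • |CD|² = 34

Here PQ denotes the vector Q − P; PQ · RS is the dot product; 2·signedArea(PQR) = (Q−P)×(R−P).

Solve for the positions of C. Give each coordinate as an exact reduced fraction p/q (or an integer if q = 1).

1. C_x = 9  [2·signedArea(CDA) = -9 ∩ CA · DB = 25]
2. C_y = 7  [2·signedArea(CDA) = -9 ∩ CA · DB = 25]
   → C = (9, 7)

C = (9, 7)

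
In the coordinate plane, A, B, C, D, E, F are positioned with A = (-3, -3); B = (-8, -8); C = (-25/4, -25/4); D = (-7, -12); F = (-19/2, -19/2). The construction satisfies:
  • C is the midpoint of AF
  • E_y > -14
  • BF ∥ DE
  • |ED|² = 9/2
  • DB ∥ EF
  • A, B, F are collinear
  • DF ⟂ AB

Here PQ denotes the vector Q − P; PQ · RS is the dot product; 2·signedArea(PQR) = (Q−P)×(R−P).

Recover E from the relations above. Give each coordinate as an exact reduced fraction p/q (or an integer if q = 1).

1. E_x = -17/2  [DB ∥ EF ∩ BF ∥ DE]
2. E_y = -27/2  [DB ∥ EF ∩ BF ∥ DE]
   → E = (-17/2, -27/2)

E = (-17/2, -27/2)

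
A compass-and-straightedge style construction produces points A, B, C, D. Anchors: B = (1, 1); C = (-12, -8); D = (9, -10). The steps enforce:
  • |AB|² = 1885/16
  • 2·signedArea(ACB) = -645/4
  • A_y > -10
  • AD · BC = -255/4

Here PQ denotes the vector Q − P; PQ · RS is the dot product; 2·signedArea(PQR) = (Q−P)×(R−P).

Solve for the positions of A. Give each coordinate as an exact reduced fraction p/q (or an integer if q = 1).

A = (15/4, -19/2)

1. A_x = 15/4  [AD · BC = -255/4 ∩ 2·signedArea(ACB) = -645/4]
2. A_y = -19/2  [AD · BC = -255/4 ∩ 2·signedArea(ACB) = -645/4]
   → A = (15/4, -19/2)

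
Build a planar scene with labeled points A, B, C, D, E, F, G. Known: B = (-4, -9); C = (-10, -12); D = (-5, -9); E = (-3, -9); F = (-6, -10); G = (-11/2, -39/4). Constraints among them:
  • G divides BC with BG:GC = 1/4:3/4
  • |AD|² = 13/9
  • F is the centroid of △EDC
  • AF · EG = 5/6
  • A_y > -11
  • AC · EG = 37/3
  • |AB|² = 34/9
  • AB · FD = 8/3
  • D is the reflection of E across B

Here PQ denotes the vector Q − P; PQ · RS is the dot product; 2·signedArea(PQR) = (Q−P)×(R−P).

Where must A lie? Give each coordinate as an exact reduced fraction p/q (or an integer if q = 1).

A = (-17/3, -10)

1. A_x = -17/3  [AB · FD = 8/3 ∩ AF · EG = 5/6]
2. A_y = -10  [AB · FD = 8/3 ∩ AF · EG = 5/6]
   → A = (-17/3, -10)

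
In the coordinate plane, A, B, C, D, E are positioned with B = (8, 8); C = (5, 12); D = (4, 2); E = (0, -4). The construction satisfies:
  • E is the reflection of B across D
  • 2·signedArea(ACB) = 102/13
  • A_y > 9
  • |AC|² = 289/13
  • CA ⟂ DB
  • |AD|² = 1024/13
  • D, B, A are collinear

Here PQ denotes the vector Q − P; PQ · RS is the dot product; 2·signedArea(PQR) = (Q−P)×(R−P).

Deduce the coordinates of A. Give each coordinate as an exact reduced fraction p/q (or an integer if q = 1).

A = (116/13, 122/13)

1. A_x = 116/13  [D, B, A are collinear ∩ CA ⟂ DB]
2. A_y = 122/13  [D, B, A are collinear ∩ CA ⟂ DB]
   → A = (116/13, 122/13)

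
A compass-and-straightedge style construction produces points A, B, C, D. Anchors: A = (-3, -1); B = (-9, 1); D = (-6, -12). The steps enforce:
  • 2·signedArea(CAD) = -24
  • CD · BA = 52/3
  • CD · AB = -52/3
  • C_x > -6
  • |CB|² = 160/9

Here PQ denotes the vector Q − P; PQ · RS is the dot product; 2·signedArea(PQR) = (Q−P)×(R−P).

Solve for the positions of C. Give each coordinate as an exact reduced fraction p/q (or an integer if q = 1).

C = (-5, -1/3)

1. C_x = -5  [CD · BA = 52/3 ∩ 2·signedArea(CAD) = -24]
2. C_y = -1/3  [CD · BA = 52/3 ∩ 2·signedArea(CAD) = -24]
   → C = (-5, -1/3)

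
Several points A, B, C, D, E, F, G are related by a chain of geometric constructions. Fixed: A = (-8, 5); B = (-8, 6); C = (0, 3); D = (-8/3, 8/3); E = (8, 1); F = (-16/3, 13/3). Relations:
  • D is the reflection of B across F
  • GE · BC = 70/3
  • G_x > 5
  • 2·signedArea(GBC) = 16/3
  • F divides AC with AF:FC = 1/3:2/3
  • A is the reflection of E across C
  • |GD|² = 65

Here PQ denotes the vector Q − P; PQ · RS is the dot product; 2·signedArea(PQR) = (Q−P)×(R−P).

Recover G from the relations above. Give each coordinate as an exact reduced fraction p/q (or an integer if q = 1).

1. G_x = 16/3  [2·signedArea(GBC) = 16/3 ∩ GE · BC = 70/3]
2. G_y = 5/3  [2·signedArea(GBC) = 16/3 ∩ GE · BC = 70/3]
   → G = (16/3, 5/3)

G = (16/3, 5/3)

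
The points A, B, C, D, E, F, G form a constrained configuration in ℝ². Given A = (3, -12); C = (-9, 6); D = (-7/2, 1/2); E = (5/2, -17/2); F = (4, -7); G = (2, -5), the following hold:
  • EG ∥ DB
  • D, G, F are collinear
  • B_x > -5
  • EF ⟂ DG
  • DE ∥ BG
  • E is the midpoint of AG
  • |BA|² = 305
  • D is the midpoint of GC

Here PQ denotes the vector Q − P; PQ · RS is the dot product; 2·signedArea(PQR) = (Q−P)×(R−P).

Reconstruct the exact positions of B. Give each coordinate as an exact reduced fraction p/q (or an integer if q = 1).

1. B_x = -4  [DE ∥ BG ∩ EG ∥ DB]
2. B_y = 4  [DE ∥ BG ∩ EG ∥ DB]
   → B = (-4, 4)

B = (-4, 4)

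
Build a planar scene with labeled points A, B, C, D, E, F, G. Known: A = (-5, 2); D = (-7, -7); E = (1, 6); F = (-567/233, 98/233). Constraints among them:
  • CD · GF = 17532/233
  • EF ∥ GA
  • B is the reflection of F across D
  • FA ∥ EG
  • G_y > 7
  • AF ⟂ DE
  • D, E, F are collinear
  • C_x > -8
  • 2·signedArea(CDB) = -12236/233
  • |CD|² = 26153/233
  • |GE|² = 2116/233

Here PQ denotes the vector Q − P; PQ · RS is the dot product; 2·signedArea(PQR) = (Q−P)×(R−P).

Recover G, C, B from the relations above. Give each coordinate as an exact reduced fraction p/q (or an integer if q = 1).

1. G_x = -365/233  [EF ∥ GA ∩ FA ∥ EG]
2. G_y = 1766/233  [EF ∥ GA ∩ FA ∥ EG]
   → G = (-365/233, 1766/233)
3. B_x = -2695/233  [B is the reflection of F across D]
4. B_y = -3360/233  [B is the reflection of F across D]
   → B = (-2695/233, -3360/233)
5. C_x = -1763/233  [CD · GF = 17532/233 ∩ 2·signedArea(CDB) = -12236/233]
6. C_y = 834/233  [CD · GF = 17532/233 ∩ 2·signedArea(CDB) = -12236/233]
   → C = (-1763/233, 834/233)

B = (-2695/233, -3360/233)
C = (-1763/233, 834/233)
G = (-365/233, 1766/233)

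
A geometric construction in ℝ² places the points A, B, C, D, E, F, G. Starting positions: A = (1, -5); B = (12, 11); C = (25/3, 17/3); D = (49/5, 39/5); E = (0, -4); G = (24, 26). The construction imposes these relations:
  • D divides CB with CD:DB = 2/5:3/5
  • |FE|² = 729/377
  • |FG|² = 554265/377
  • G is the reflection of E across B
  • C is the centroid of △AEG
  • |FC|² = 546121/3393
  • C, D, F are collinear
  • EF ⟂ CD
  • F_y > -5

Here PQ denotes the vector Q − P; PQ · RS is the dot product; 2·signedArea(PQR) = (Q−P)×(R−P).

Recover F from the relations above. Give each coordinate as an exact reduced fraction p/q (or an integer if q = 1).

1. F_x = 432/377  [C, D, F are collinear ∩ EF ⟂ CD]
2. F_y = -1805/377  [C, D, F are collinear ∩ EF ⟂ CD]
   → F = (432/377, -1805/377)

F = (432/377, -1805/377)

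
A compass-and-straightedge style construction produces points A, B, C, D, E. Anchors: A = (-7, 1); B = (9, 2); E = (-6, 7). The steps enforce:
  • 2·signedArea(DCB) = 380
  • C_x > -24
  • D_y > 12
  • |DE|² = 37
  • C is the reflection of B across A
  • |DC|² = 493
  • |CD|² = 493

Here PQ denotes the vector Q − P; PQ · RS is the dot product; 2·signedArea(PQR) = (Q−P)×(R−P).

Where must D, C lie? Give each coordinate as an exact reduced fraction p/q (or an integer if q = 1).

1. C_x = -23  [C is the reflection of B across A]
2. C_y = 0  [C is the reflection of B across A]
   → C = (-23, 0)
3. D_x = -5  [line -2·x + 32·y + -426 = 0 ∩ |CD|² = 493]
4. D_y = 13  [line -2·x + 32·y + -426 = 0 ∩ |CD|² = 493]
   → D = (-5, 13)

C = (-23, 0)
D = (-5, 13)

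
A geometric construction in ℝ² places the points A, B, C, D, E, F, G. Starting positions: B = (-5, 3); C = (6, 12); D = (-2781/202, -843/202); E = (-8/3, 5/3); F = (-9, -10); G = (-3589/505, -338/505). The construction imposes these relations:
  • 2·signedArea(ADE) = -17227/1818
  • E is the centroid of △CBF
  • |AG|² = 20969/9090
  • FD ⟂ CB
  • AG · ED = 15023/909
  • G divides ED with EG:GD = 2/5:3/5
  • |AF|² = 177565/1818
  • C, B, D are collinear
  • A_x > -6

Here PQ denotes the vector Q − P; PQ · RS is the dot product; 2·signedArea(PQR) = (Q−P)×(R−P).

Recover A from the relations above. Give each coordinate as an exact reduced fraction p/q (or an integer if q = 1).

A = (-1129/202, -439/606)

1. A_x = -1129/202  [2·signedArea(ADE) = -17227/1818 ∩ AG · ED = 15023/909]
2. A_y = -439/606  [2·signedArea(ADE) = -17227/1818 ∩ AG · ED = 15023/909]
   → A = (-1129/202, -439/606)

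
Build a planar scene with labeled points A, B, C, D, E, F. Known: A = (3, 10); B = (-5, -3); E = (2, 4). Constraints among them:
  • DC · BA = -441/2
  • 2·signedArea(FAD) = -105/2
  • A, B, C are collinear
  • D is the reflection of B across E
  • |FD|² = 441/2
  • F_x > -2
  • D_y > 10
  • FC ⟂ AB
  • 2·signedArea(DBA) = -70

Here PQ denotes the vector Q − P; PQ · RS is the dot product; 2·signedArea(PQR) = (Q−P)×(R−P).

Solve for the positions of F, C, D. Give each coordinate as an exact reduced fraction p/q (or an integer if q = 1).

C = (-577/233, 513/466)
D = (9, 11)
F = (-3/2, 1/2)

1. D_x = 9  [D is the reflection of B across E]
2. D_y = 11  [D is the reflection of B across E]
   → D = (9, 11)
3. C_x = -577/233  [A, B, C are collinear ∩ DC · BA = -441/2]
4. C_y = 513/466  [A, B, C are collinear ∩ DC · BA = -441/2]
   → C = (-577/233, 513/466)
5. F_x = -3/2  [2·signedArea(FAD) = -105/2 ∩ FC ⟂ AB]
6. F_y = 1/2  [2·signedArea(FAD) = -105/2 ∩ FC ⟂ AB]
   → F = (-3/2, 1/2)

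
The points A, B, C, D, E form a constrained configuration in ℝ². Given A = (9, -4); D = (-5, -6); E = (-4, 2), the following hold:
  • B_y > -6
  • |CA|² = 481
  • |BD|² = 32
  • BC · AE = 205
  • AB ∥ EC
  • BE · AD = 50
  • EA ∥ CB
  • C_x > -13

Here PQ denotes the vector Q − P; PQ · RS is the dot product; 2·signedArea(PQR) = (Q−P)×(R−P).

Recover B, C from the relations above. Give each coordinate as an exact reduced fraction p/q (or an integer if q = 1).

B = (3/5, -26/5)
C = (-62/5, 4/5)

1. B_x = 3/5  [line 14·x + 2·y + 2 = 0 ∩ |BD|² = 32]
2. B_y = -26/5  [line 14·x + 2·y + 2 = 0 ∩ |BD|² = 32]
   → B = (3/5, -26/5)
3. C_x = -62/5  [BC · AE = 205 ∩ EA ∥ CB]
4. C_y = 4/5  [BC · AE = 205 ∩ EA ∥ CB]
   → C = (-62/5, 4/5)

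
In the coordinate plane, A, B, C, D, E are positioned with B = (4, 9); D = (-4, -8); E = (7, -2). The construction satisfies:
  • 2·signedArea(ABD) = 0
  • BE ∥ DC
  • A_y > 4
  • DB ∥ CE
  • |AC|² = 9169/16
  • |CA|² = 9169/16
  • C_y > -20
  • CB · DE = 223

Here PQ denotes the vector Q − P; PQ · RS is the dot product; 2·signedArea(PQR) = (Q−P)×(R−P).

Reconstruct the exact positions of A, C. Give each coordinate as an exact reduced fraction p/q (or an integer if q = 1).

1. C_x = -1  [DB ∥ CE ∩ BE ∥ DC]
2. C_y = -19  [DB ∥ CE ∩ BE ∥ DC]
   → C = (-1, -19)
3. A_x = 2  [line 17·x + -8·y + 4 = 0 ∩ |AC|² = 9169/16]
4. A_y = 19/4  [line 17·x + -8·y + 4 = 0 ∩ |AC|² = 9169/16]
   → A = (2, 19/4)

A = (2, 19/4)
C = (-1, -19)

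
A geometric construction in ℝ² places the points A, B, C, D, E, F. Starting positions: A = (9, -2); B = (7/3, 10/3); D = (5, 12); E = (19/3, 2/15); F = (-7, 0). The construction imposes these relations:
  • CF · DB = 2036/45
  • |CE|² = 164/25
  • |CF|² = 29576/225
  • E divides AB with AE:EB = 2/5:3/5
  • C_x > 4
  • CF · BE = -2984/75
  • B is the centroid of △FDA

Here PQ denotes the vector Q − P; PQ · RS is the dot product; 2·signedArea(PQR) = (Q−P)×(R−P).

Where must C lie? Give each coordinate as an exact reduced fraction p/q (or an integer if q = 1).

1. C_x = 13/3  [CF · BE = -2984/75 ∩ CF · DB = 2036/45]
2. C_y = 26/15  [CF · BE = -2984/75 ∩ CF · DB = 2036/45]
   → C = (13/3, 26/15)

C = (13/3, 26/15)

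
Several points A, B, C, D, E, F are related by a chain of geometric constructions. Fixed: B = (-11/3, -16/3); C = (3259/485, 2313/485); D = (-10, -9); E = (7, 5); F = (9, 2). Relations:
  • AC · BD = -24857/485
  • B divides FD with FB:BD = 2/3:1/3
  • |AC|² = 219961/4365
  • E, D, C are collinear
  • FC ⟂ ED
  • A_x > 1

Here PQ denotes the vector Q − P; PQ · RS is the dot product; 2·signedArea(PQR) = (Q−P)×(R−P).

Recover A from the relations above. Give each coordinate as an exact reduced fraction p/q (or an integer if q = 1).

1. A_x = 1804/1455  [line 19/3·x + 11/3·y + -12793/1455 = 0 ∩ |AC|² = 219961/4365]
2. A_y = 373/1455  [line 19/3·x + 11/3·y + -12793/1455 = 0 ∩ |AC|² = 219961/4365]
   → A = (1804/1455, 373/1455)

A = (1804/1455, 373/1455)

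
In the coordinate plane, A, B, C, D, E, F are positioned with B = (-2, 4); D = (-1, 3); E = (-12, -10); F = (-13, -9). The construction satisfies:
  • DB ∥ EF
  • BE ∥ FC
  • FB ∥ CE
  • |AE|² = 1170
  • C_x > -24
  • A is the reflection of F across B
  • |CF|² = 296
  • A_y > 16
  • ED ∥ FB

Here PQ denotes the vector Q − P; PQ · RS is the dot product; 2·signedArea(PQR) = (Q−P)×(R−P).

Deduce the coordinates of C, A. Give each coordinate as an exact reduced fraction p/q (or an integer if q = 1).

1. C_x = -23  [FB ∥ CE ∩ BE ∥ FC]
2. C_y = -23  [FB ∥ CE ∩ BE ∥ FC]
   → C = (-23, -23)
3. A_x = 9  [A is the reflection of F across B]
4. A_y = 17  [A is the reflection of F across B]
   → A = (9, 17)

A = (9, 17)
C = (-23, -23)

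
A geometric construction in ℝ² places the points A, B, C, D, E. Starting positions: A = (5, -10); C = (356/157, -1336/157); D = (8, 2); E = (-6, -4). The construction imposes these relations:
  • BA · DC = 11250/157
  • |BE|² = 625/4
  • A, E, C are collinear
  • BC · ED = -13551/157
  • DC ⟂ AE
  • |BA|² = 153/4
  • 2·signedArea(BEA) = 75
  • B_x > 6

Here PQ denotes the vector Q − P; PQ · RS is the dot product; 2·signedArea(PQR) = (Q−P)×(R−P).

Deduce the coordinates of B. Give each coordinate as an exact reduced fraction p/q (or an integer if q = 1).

B = (13/2, -4)

1. B_x = 13/2  [BC · ED = -13551/157 ∩ BA · DC = 11250/157]
2. B_y = -4  [BC · ED = -13551/157 ∩ BA · DC = 11250/157]
   → B = (13/2, -4)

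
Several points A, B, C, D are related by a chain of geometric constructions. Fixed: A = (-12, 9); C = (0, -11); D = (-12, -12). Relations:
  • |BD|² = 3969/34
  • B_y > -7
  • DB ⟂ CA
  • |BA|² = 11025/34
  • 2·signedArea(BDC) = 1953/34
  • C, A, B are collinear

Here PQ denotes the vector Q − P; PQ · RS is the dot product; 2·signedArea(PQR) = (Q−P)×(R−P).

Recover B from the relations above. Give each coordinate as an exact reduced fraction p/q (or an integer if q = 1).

1. B_x = -93/34  [C, A, B are collinear ∩ DB ⟂ CA]
2. B_y = -219/34  [C, A, B are collinear ∩ DB ⟂ CA]
   → B = (-93/34, -219/34)

B = (-93/34, -219/34)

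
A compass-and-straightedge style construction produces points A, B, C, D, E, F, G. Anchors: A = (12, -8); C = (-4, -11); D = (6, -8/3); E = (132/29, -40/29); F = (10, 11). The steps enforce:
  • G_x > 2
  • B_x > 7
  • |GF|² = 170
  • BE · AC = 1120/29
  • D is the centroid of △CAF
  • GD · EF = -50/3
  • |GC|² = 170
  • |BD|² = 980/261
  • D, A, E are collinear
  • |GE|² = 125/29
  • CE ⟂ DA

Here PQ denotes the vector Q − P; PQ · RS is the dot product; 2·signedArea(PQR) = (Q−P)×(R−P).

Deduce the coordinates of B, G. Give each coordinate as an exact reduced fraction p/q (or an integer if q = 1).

B = (216/29, -344/87)
G = (3, 0)

1. B_x = 216/29  [line 16·x + 3·y + -3112/29 = 0 ∩ |BD|² = 980/261]
2. B_y = -344/87  [line 16·x + 3·y + -3112/29 = 0 ∩ |BD|² = 980/261]
   → B = (216/29, -344/87)
3. G_x = 3  [line -158/29·x + -359/29·y + 474/29 = 0 ∩ |GC|² = 170]
4. G_y = 0  [line -158/29·x + -359/29·y + 474/29 = 0 ∩ |GC|² = 170]
   → G = (3, 0)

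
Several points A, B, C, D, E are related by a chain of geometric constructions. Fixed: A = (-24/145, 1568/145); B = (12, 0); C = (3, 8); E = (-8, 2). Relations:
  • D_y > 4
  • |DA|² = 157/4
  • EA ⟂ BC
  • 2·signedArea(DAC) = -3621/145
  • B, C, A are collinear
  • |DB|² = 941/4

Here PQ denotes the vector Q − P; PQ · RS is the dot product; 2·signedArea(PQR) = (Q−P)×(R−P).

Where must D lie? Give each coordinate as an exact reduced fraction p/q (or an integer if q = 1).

D = (-5/2, 5)

1. D_x = -5/2  [line 408/145·x + 459/145·y + -255/29 = 0 ∩ |DB|² = 941/4]
2. D_y = 5  [line 408/145·x + 459/145·y + -255/29 = 0 ∩ |DB|² = 941/4]
   → D = (-5/2, 5)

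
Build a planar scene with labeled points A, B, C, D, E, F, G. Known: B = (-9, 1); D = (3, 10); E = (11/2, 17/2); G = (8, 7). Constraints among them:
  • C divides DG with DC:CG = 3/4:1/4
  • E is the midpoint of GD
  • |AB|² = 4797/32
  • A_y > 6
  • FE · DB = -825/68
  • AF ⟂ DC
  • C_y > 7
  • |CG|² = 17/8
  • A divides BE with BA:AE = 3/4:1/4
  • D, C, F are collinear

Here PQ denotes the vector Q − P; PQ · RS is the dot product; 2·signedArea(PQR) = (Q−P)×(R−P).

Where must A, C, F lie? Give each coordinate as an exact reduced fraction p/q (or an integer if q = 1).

A = (15/8, 53/8)
C = (27/4, 31/4)
F = (249/68, 653/68)

1. A_x = 15/8  [A divides BE with BA:AE = 3/4:1/4]
2. A_y = 53/8  [A divides BE with BA:AE = 3/4:1/4]
   → A = (15/8, 53/8)
3. C_x = 27/4  [C divides DG with DC:CG = 3/4:1/4]
4. C_y = 31/4  [C divides DG with DC:CG = 3/4:1/4]
   → C = (27/4, 31/4)
5. F_x = 249/68  [D, C, F are collinear ∩ AF ⟂ DC]
6. F_y = 653/68  [D, C, F are collinear ∩ AF ⟂ DC]
   → F = (249/68, 653/68)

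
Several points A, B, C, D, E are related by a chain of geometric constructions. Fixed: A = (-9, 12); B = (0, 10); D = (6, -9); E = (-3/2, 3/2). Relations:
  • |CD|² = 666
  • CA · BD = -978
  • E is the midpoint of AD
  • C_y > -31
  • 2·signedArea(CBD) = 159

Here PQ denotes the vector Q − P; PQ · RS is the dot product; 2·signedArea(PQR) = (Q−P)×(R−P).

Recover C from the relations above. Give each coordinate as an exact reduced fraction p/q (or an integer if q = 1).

1. C_x = 21  [CA · BD = -978 ∩ 2·signedArea(CBD) = 159]
2. C_y = -30  [CA · BD = -978 ∩ 2·signedArea(CBD) = 159]
   → C = (21, -30)

C = (21, -30)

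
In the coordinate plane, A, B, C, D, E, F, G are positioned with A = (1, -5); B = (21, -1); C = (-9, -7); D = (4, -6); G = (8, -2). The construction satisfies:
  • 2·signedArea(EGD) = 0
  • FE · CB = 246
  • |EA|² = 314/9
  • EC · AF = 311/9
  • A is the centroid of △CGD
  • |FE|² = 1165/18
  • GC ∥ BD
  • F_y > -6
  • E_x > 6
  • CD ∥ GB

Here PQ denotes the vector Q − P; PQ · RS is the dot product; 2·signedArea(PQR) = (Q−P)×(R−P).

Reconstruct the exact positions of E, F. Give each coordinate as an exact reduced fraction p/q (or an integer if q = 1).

E = (20/3, -10/3)
F = (-7/6, -31/6)

1. E_x = 20/3  [line 4·x + -4·y + -40 = 0 ∩ |EA|² = 314/9]
2. E_y = -10/3  [line 4·x + -4·y + -40 = 0 ∩ |EA|² = 314/9]
   → E = (20/3, -10/3)
3. F_x = -7/6  [FE · CB = 246 ∩ EC · AF = 311/9]
4. F_y = -31/6  [FE · CB = 246 ∩ EC · AF = 311/9]
   → F = (-7/6, -31/6)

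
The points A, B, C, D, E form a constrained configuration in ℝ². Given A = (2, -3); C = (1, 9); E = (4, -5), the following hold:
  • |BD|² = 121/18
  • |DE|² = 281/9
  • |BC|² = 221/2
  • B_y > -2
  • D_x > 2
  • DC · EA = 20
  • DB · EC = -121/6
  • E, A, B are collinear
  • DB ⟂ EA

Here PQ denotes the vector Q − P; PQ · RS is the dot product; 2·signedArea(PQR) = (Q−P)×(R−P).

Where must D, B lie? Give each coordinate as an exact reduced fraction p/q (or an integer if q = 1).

1. D_x = 7/3  [line 2·x + -2·y + -4 = 0 ∩ |DE|² = 281/9]
2. D_y = 1/3  [line 2·x + -2·y + -4 = 0 ∩ |DE|² = 281/9]
   → D = (7/3, 1/3)
3. B_x = 1/2  [E, A, B are collinear ∩ DB ⟂ EA]
4. B_y = -3/2  [E, A, B are collinear ∩ DB ⟂ EA]
   → B = (1/2, -3/2)

B = (1/2, -3/2)
D = (7/3, 1/3)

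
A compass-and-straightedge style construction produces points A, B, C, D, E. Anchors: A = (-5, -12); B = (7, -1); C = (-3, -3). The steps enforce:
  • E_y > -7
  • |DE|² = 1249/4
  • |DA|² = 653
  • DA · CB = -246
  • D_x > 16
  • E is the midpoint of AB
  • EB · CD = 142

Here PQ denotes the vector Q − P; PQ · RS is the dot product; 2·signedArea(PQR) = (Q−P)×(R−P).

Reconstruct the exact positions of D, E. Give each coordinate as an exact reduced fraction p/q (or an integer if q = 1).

D = (17, 1)
E = (1, -13/2)

1. E_x = 1  [E is the midpoint of AB]
2. E_y = -13/2  [E is the midpoint of AB]
   → E = (1, -13/2)
3. D_x = 17  [DA · CB = -246 ∩ EB · CD = 142]
4. D_y = 1  [DA · CB = -246 ∩ EB · CD = 142]
   → D = (17, 1)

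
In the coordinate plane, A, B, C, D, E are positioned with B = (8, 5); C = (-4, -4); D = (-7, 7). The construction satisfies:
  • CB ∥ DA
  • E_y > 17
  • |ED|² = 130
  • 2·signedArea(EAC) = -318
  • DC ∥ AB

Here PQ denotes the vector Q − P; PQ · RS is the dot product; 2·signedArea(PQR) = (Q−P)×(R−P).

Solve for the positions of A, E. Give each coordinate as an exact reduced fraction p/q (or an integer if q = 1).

A = (5, 16)
E = (-10, 18)

1. A_x = 5  [DC ∥ AB ∩ CB ∥ DA]
2. A_y = 16  [DC ∥ AB ∩ CB ∥ DA]
   → A = (5, 16)
3. E_x = -10  [line 20·x + -9·y + 362 = 0 ∩ |ED|² = 130]
4. E_y = 18  [line 20·x + -9·y + 362 = 0 ∩ |ED|² = 130]
   → E = (-10, 18)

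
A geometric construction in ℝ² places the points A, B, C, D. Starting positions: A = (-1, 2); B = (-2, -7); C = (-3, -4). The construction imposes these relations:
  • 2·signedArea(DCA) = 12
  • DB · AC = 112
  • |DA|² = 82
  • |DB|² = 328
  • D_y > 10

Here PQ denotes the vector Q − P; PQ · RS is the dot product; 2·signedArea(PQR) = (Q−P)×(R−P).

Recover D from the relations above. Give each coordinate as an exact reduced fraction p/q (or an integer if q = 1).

1. D_x = 0  [DB · AC = 112 ∩ 2·signedArea(DCA) = 12]
2. D_y = 11  [DB · AC = 112 ∩ 2·signedArea(DCA) = 12]
   → D = (0, 11)

D = (0, 11)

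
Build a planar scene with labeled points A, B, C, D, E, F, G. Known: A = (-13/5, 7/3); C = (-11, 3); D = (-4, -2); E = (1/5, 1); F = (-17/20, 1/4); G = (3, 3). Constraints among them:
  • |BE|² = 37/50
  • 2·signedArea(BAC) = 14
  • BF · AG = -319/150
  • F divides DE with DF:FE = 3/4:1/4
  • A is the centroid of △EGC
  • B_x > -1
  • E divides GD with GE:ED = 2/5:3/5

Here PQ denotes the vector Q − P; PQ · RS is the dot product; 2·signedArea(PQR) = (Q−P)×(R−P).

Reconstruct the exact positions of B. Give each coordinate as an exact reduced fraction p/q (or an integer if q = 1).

1. B_x = -1/2  [BF · AG = -319/150 ∩ 2·signedArea(BAC) = 14]
2. B_y = 1/2  [BF · AG = -319/150 ∩ 2·signedArea(BAC) = 14]
   → B = (-1/2, 1/2)

B = (-1/2, 1/2)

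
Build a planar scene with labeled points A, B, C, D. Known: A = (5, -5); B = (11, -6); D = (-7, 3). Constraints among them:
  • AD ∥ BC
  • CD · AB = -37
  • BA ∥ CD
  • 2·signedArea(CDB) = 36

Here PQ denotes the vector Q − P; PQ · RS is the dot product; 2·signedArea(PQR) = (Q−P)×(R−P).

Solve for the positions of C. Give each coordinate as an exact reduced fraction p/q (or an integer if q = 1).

C = (-1, 2)

1. C_x = -1  [BA ∥ CD ∩ AD ∥ BC]
2. C_y = 2  [BA ∥ CD ∩ AD ∥ BC]
   → C = (-1, 2)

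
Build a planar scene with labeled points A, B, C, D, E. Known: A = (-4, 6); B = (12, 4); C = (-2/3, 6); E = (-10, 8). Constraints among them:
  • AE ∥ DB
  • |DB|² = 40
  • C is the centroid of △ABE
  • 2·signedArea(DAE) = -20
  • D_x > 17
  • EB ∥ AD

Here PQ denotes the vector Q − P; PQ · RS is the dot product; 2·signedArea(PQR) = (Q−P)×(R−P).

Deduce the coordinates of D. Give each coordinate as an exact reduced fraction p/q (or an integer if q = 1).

1. D_x = 18  [AE ∥ DB ∩ EB ∥ AD]
2. D_y = 2  [AE ∥ DB ∩ EB ∥ AD]
   → D = (18, 2)

D = (18, 2)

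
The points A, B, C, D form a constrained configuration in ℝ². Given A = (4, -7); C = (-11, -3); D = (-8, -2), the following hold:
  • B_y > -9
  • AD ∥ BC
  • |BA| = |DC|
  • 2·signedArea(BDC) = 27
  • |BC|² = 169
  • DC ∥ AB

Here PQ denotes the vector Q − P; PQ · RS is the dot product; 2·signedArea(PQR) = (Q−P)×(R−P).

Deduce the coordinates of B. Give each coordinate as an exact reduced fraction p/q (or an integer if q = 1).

B = (1, -8)

1. B_x = 1  [AD ∥ BC ∩ DC ∥ AB]
2. B_y = -8  [AD ∥ BC ∩ DC ∥ AB]
   → B = (1, -8)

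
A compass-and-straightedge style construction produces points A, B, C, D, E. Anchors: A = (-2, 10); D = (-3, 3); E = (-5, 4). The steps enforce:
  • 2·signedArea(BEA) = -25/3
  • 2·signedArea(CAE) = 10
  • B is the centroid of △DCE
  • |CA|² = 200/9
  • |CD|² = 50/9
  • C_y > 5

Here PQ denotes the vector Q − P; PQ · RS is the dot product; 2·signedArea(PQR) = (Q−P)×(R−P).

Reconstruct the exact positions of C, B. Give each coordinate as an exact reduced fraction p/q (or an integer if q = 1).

B = (-32/9, 37/9)
C = (-8/3, 16/3)

1. C_x = -8/3  [line 6·x + -3·y + 32 = 0 ∩ |CD|² = 50/9]
2. C_y = 16/3  [line 6·x + -3·y + 32 = 0 ∩ |CD|² = 50/9]
   → C = (-8/3, 16/3)
3. B_x = -32/9  [B is the centroid of △DCE]
4. B_y = 37/9  [B is the centroid of △DCE]
   → B = (-32/9, 37/9)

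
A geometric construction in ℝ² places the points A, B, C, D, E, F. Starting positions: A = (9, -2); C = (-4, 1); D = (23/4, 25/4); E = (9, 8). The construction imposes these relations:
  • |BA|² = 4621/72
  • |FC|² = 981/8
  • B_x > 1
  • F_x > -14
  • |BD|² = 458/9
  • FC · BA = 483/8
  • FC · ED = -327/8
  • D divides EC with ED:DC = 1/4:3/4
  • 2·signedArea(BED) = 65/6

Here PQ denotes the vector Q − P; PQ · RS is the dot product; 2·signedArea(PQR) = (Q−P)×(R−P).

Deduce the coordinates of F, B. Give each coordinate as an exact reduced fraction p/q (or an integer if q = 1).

B = (17/12, 7/12)
F = (-55/4, -17/4)

1. F_x = -55/4  [line 13/4·x + 7/4·y + 417/8 = 0 ∩ |FC|² = 981/8]
2. F_y = -17/4  [line 13/4·x + 7/4·y + 417/8 = 0 ∩ |FC|² = 981/8]
   → F = (-55/4, -17/4)
3. B_x = 17/12  [2·signedArea(BED) = 65/6 ∩ FC · BA = 483/8]
4. B_y = 7/12  [2·signedArea(BED) = 65/6 ∩ FC · BA = 483/8]
   → B = (17/12, 7/12)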